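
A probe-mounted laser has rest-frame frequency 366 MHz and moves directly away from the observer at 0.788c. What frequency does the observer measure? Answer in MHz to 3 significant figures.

f_obs ≈ 126 MHz

Relativistic Doppler: f_obs = f_src √((1−β)/(1+β))
= 366 × √(0.21200/1.7880) = 366 × 0.34434 = 126 MHz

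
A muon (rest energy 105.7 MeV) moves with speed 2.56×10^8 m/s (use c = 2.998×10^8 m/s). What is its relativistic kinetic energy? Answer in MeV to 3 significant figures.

K ≈ 97.4 MeV

β = v/c = 2.56×10^8 / 2.998×10^8 = 0.85390
γ = 1/√(1 − 0.85390²) = 1.9215
K = (γ − 1)m₀c² = (1.9215 − 1) × 105.7 MeV = 0.92148 × 105.7 MeV = 97.4 MeV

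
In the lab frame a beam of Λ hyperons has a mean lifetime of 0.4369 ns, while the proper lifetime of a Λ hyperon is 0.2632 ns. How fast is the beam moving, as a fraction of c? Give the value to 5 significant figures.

γ = Δt/τ₀ = 0.4369/0.2632 = 1.659954
β = √(1 − 1/γ²) = √(1 − 1/1.659954²) = 0.79817

β ≈ 0.79817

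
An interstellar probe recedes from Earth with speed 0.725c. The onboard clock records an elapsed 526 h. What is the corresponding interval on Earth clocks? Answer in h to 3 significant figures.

γ = 1/√(1 − 0.725²) = 1.4519
Time dilation: Δt = γτ₀ = 1.4519 × 526 h = 764 h

Δt ≈ 764 h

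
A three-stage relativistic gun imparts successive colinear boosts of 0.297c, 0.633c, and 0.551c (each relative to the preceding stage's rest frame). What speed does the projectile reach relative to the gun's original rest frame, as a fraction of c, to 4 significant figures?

Compose boost 2: (0.633 + 0.297)/(1 + 0.633×0.297) = 0.9300/1.18800 = 0.782828
Compose boost 3: (0.551 + 0.782828)/(1 + 0.551×0.782828) = 1.33383/1.43134 = 0.9319

u ≈ 0.9319c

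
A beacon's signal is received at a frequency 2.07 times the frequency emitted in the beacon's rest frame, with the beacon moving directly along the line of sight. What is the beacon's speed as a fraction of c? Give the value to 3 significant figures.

β ≈ 0.622

f_obs/f_src = √((1+β)/(1−β)) = 2.07  ⇒  (1+β)/(1−β) = 4.2849
β = |1 − D²|/(1 + D²) = |1 − 4.2849|/(1 + 4.2849) = 0.622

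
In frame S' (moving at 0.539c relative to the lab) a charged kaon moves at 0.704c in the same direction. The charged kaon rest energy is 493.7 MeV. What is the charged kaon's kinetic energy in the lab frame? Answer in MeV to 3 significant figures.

K ≈ 645 MeV

u_lab = (0.704 + 0.539)/(1 + 0.704×0.539) = 0.901080
γ = 1/√(1 − 0.901080²) = 2.3060
K = (γ − 1)m₀c² = (2.3060 − 1) × 493.7 = 1.3060 × 493.7 = 645 MeV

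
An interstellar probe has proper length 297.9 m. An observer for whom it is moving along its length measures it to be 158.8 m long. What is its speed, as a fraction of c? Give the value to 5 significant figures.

β ≈ 0.84607

γ = L₀/L = 297.9/158.8 = 1.875945
β = √(1 − 1/γ²) = 0.84607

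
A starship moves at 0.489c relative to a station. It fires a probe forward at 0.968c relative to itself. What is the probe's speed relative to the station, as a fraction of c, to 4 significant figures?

Relativistic velocity addition: u = (u' + v)/(1 + u'v/c²)
= (0.968 + 0.489)/(1 + 0.968×0.489) = 1.457/1.47335 = 0.9889

u ≈ 0.9889c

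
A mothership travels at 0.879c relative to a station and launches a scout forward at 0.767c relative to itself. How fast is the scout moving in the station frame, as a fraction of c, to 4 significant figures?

Compose boost 2: (0.767 + 0.879)/(1 + 0.767×0.879) = 1.646/1.67419 = 0.9832

u ≈ 0.9832c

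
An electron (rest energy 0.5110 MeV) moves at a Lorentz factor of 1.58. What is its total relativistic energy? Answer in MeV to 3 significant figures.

E ≈ 0.807 MeV

γ = 1.58 (given)
E = γm₀c² = 1.58 × 0.5110 MeV = 0.807 MeV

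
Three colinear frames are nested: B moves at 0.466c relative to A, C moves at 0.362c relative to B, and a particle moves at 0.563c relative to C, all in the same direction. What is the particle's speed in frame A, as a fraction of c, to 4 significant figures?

Compose boost 2: (0.362 + 0.466)/(1 + 0.362×0.466) = 0.8280/1.16869 = 0.708484
Compose boost 3: (0.563 + 0.708484)/(1 + 0.563×0.708484) = 1.27148/1.39888 = 0.9089

u ≈ 0.9089c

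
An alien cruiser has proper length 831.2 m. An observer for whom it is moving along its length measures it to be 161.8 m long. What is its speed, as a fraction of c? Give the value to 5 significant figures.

γ = L₀/L = 831.2/161.8 = 5.137206
β = √(1 − 1/γ²) = 0.98087

β ≈ 0.98087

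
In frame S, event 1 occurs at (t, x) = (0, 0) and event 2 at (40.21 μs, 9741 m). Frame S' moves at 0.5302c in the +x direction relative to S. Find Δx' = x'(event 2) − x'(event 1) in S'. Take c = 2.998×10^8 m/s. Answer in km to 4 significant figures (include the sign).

Δx' ≈ 3.950 km

γ = 1/√(1 − 0.5302²) = 1.17942
Δx' = γ(Δx − vΔt) = 1.17942 × (9741 m − 0.5302×(2.998×10^8 m/s)×40.21×10^-6 s)
= 1.17942 × (3349.46 m) = 3.950 km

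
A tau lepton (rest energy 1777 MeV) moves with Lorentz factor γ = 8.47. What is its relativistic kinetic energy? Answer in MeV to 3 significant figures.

K ≈ 13300 MeV

γ = 8.47 (given)
K = (γ − 1)m₀c² = (8.47 − 1) × 1777 MeV = 7.4700 × 1777 MeV = 13300 MeV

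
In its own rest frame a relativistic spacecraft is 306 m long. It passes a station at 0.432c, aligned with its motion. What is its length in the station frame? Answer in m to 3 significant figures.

γ = 1/√(1 − 0.432²) = 1.1088
Length contraction: L = L₀/γ = 306/1.1088 = 276 m

L ≈ 276 m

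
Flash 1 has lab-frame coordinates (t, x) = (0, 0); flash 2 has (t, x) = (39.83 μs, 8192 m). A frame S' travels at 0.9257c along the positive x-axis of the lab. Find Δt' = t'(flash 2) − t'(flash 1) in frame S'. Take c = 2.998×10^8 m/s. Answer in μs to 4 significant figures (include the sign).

Δt' ≈ 38.43 μs

γ = 1/√(1 − 0.9257²) = 2.64369
Δt' = γ(Δt − vΔx/c²) = 2.64369 × (39.83 μs − 0.9257×8192 m / (2.998×10^8 m/s))
= 2.64369 × (14.5354 μs) = 38.43 μs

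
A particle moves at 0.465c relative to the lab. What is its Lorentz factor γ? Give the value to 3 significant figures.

γ ≈ 1.13

γ = 1/√(1 − β²) = 1/√(1 − 0.465²) = 1/√(0.78377) = 1.13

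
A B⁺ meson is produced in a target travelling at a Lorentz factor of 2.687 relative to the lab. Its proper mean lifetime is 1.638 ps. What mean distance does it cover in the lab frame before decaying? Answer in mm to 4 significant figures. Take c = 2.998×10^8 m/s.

d ≈ 1.225 mm

β = √(1 − 1/γ²) = √(1 − 1/2.687²) = 0.928168
Dilated lifetime: Δt = γτ₀ = 2.687 × 1.638 ps = 4.40131 ps
d = vΔt = 0.928168c × 4.40131 ps = 2.78265×10^8 m/s × 4.40131×10^-12 s = 1.225 mm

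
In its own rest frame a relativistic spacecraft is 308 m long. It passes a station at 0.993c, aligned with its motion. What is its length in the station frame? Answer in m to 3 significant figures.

γ = 1/√(1 − 0.993²) = 8.4664
Length contraction: L = L₀/γ = 308/8.4664 = 36.4 m

L ≈ 36.4 m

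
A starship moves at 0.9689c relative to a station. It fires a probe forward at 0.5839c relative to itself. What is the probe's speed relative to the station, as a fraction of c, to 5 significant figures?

Relativistic velocity addition: u = (u' + v)/(1 + u'v/c²)
= (0.5839 + 0.9689)/(1 + 0.5839×0.9689) = 1.5528/1.565741 = 0.99174

u ≈ 0.99174c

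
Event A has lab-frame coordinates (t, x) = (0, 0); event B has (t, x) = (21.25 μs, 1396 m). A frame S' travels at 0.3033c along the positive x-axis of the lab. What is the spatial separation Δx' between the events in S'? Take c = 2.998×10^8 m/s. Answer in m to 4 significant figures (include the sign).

Δx' ≈ -562.8 m

γ = 1/√(1 − 0.3033²) = 1.04943
Δx' = γ(Δx − vΔt) = 1.04943 × (1396 m − 0.3033×(2.998×10^8 m/s)×21.25×10^-6 s)
= 1.04943 × (-536.248 m) = -562.8 m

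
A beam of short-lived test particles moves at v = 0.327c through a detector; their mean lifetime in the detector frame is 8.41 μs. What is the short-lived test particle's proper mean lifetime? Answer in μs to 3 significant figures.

γ = 1/√(1 − 0.327²) = 1.0582
Proper time: τ₀ = Δt/γ = 8.41/1.0582 = 7.95 μs

τ₀ ≈ 7.95 μs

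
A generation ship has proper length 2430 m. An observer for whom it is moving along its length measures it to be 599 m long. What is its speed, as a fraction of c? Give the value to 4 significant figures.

β ≈ 0.9691

γ = L₀/L = 2430/599 = 4.05676
β = √(1 − 1/γ²) = 0.9691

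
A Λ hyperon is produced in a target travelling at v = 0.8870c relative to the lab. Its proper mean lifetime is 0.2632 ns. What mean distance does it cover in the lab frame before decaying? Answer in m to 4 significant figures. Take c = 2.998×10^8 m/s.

d ≈ 0.1516 m

γ = 1/√(1 − 0.8870²) = 2.16558
Dilated lifetime: Δt = γτ₀ = 2.16558 × 0.2632 ns = 0.569981 ns
d = vΔt = 0.8870c × 0.569981 ns = 2.65923×10^8 m/s × 5.69981×10^-10 s = 0.1516 m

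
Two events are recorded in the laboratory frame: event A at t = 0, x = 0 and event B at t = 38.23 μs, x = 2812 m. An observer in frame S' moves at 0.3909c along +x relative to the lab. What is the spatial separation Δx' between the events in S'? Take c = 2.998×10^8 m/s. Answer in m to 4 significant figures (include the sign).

γ = 1/√(1 − 0.3909²) = 1.08645
Δx' = γ(Δx − vΔt) = 1.08645 × (2812 m − 0.3909×(2.998×10^8 m/s)×38.23×10^-6 s)
= 1.08645 × (-1668.24 m) = -1812 m

Δx' ≈ -1812 m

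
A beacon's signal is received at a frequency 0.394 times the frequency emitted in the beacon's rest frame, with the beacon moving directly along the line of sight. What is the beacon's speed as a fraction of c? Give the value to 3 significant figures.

f_obs/f_src = √((1−β)/(1+β)) = 0.394  ⇒  (1−β)/(1+β) = 0.15524
β = |1 − D²|/(1 + D²) = |1 − 0.15524|/(1 + 0.15524) = 0.731

β ≈ 0.731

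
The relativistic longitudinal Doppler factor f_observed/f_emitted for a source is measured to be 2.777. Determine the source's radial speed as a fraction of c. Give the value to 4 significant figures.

f_obs/f_src = √((1+β)/(1−β)) = 2.777  ⇒  (1+β)/(1−β) = 7.71173
β = |1 − D²|/(1 + D²) = |1 − 7.71173|/(1 + 7.71173) = 0.7704

β ≈ 0.7704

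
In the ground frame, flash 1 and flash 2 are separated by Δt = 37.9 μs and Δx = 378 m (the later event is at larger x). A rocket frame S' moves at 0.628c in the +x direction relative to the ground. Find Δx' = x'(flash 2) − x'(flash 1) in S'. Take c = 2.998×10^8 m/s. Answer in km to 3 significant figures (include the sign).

γ = 1/√(1 − 0.628²) = 1.2850
Δx' = γ(Δx − vΔt) = 1.2850 × (378 m − 0.628×(2.998×10^8 m/s)×37.9×10^-6 s)
= 1.2850 × (-6757.6 m) = -8.68 km

Δx' ≈ -8.68 km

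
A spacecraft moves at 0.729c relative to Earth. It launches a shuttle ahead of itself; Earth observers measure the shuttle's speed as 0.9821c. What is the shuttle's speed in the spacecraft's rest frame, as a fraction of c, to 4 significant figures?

u' ≈ 0.8910c

Inverse velocity addition: u' = (u − v)/(1 − uv/c²)
= (0.9821 − 0.729)/(1 − 0.9821×0.729) = 0.2531/0.284049 = 0.8910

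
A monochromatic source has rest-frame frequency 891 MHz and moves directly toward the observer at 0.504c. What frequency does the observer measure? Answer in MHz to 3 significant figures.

f_obs ≈ 1550 MHz

Relativistic Doppler: f_obs = f_src √((1+β)/(1−β))
= 891 × √(1.5040/0.49600) = 891 × 1.7413 = 1550 MHz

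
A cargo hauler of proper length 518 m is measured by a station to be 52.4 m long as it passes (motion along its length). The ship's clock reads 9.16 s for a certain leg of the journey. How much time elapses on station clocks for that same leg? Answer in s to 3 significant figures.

Length contraction ⇒ γ = L₀/L = 518/52.4 = 9.8855
Time dilation: Δt = γτ₀ = 9.8855 × 9.16 s = 90.6 s

Δt ≈ 90.6 s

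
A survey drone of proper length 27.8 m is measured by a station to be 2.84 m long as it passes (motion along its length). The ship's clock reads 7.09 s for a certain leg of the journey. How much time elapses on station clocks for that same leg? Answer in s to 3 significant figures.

Δt ≈ 69.4 s

Length contraction ⇒ γ = L₀/L = 27.8/2.84 = 9.7887
Time dilation: Δt = γτ₀ = 9.7887 × 7.09 s = 69.4 s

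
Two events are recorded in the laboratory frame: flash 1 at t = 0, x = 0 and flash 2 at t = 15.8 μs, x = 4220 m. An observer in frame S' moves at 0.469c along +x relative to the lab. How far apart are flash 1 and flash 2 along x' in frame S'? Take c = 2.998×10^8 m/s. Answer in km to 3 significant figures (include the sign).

γ = 1/√(1 − 0.469²) = 1.1322
Δx' = γ(Δx − vΔt) = 1.1322 × (4220 m − 0.469×(2.998×10^8 m/s)×15.8×10^-6 s)
= 1.1322 × (1998.4 m) = 2.26 km

Δx' ≈ 2.26 km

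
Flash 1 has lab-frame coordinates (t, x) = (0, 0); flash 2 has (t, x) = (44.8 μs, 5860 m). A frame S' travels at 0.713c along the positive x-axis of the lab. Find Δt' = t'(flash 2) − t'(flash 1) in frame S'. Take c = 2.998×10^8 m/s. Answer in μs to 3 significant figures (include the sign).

γ = 1/√(1 − 0.713²) = 1.4262
Δt' = γ(Δt − vΔx/c²) = 1.4262 × (44.8 μs − 0.713×5860 m / (2.998×10^8 m/s))
= 1.4262 × (30.863 μs) = 44.0 μs

Δt' ≈ 44.0 μs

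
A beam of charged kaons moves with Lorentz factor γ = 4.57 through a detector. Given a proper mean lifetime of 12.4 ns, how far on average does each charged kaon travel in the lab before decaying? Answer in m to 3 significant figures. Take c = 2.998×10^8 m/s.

d ≈ 16.6 m

β = √(1 − 1/γ²) = √(1 − 1/4.57²) = 0.97577
Dilated lifetime: Δt = γτ₀ = 4.57 × 12.4 ns = 56.668 ns
d = vΔt = 0.97577c × 56.668 ns = 2.9253×10^8 m/s × 5.6668×10^-8 s = 16.6 m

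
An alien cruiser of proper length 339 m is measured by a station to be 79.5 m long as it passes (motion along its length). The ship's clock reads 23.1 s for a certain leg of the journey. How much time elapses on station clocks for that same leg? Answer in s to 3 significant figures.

Δt ≈ 98.5 s

Length contraction ⇒ γ = L₀/L = 339/79.5 = 4.2642
Time dilation: Δt = γτ₀ = 4.2642 × 23.1 s = 98.5 s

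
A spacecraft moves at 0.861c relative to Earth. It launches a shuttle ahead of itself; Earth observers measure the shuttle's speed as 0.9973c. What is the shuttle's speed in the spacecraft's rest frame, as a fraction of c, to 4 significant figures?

Inverse velocity addition: u' = (u − v)/(1 − uv/c²)
= (0.9973 − 0.861)/(1 − 0.9973×0.861) = 0.1363/0.141325 = 0.9644

u' ≈ 0.9644c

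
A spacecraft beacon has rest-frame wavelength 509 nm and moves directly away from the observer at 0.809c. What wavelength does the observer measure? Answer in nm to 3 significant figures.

Relativistic Doppler: λ_obs = λ_src √((1+β)/(1−β))
= 509 × √(1.8090/0.19100) = 509 × 3.0775 = 1570 nm

λ_obs ≈ 1570 nm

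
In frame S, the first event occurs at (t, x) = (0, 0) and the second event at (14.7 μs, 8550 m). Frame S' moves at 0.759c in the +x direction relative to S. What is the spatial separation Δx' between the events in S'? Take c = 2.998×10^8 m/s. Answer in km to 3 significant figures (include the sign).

Δx' ≈ 7.99 km

γ = 1/√(1 − 0.759²) = 1.5359
Δx' = γ(Δx − vΔt) = 1.5359 × (8550 m − 0.759×(2.998×10^8 m/s)×14.7×10^-6 s)
= 1.5359 × (5205.0 m) = 7.99 km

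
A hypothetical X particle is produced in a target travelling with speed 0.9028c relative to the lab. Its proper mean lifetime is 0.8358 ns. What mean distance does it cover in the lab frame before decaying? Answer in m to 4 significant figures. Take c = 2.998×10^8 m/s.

γ = 1/√(1 − 0.9028²) = 2.32525
Dilated lifetime: Δt = γτ₀ = 2.32525 × 0.8358 ns = 1.94345 ns
d = vΔt = 0.9028c × 1.94345 ns = 2.70659×10^8 m/s × 1.94345×10^-9 s = 0.5260 m

d ≈ 0.5260 m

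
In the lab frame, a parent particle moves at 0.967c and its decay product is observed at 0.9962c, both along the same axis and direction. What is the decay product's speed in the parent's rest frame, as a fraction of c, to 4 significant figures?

u' ≈ 0.7962c

Inverse velocity addition: u' = (u − v)/(1 − uv/c²)
= (0.9962 − 0.967)/(1 − 0.9962×0.967) = 0.02920/0.0366746 = 0.7962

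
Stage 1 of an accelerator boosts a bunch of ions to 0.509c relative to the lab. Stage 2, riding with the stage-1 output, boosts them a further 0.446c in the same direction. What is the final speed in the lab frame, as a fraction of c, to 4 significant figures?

Compose boost 2: (0.446 + 0.509)/(1 + 0.446×0.509) = 0.9550/1.22701 = 0.7783

u ≈ 0.7783c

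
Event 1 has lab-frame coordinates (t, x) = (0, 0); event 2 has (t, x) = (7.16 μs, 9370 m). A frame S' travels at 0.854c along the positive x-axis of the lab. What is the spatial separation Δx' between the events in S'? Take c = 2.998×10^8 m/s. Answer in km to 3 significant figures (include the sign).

Δx' ≈ 14.5 km

γ = 1/√(1 − 0.854²) = 1.9221
Δx' = γ(Δx − vΔt) = 1.9221 × (9370 m − 0.854×(2.998×10^8 m/s)×7.16×10^-6 s)
= 1.9221 × (7536.8 m) = 14.5 km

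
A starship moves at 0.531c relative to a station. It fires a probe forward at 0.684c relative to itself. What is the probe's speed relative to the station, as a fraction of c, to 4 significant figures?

u ≈ 0.8913c

Relativistic velocity addition: u = (u' + v)/(1 + u'v/c²)
= (0.684 + 0.531)/(1 + 0.684×0.531) = 1.215/1.36320 = 0.8913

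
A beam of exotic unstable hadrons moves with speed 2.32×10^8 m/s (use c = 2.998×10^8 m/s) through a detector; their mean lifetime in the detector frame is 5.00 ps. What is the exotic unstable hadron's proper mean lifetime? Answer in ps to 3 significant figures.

β = v/c = 2.32×10^8 / 2.998×10^8 = 0.77385
γ = 1/√(1 − 0.77385²) = 1.5789
Proper time: τ₀ = Δt/γ = 5.00/1.5789 = 3.17 ps

τ₀ ≈ 3.17 ps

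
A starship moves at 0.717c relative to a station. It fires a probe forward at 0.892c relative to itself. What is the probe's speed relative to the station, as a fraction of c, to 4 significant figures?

Relativistic velocity addition: u = (u' + v)/(1 + u'v/c²)
= (0.892 + 0.717)/(1 + 0.892×0.717) = 1.609/1.63956 = 0.9814

u ≈ 0.9814c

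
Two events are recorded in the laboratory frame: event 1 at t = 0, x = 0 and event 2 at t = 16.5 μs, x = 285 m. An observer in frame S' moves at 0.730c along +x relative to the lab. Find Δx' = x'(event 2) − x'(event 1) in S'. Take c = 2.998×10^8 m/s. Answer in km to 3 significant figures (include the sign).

γ = 1/√(1 − 0.730²) = 1.4632
Δx' = γ(Δx − vΔt) = 1.4632 × (285 m − 0.730×(2.998×10^8 m/s)×16.5×10^-6 s)
= 1.4632 × (-3326.1 m) = -4.87 km

Δx' ≈ -4.87 km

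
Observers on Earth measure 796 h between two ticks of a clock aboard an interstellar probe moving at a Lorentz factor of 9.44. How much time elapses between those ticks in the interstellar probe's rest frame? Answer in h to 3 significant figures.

τ₀ ≈ 84.3 h

γ = 9.44 (given)
Proper time: τ₀ = Δt/γ = 796/9.44 = 84.3 h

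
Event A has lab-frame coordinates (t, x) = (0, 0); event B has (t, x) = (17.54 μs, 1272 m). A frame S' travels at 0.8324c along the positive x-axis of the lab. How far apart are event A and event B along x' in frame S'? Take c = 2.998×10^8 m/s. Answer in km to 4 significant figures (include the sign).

Δx' ≈ -5.603 km

γ = 1/√(1 − 0.8324²) = 1.80448
Δx' = γ(Δx − vΔt) = 1.80448 × (1272 m − 0.8324×(2.998×10^8 m/s)×17.54×10^-6 s)
= 1.80448 × (-3105.17 m) = -5.603 km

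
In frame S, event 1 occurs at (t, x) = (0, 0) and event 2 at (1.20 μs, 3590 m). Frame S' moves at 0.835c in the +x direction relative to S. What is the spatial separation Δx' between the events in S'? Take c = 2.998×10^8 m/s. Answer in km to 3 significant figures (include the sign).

Δx' ≈ 5.98 km

γ = 1/√(1 − 0.835²) = 1.8174
Δx' = γ(Δx − vΔt) = 1.8174 × (3590 m − 0.835×(2.998×10^8 m/s)×1.20×10^-6 s)
= 1.8174 × (3289.6 m) = 5.98 km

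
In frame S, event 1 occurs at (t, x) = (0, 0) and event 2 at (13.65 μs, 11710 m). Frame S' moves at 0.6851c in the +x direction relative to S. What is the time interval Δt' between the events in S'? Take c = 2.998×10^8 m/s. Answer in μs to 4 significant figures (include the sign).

γ = 1/√(1 − 0.6851²) = 1.37278
Δt' = γ(Δt − vΔx/c²) = 1.37278 × (13.65 μs − 0.6851×11710 m / (2.998×10^8 m/s))
= 1.37278 × (-13.1096 μs) = -18.00 μs

Δt' ≈ -18.00 μs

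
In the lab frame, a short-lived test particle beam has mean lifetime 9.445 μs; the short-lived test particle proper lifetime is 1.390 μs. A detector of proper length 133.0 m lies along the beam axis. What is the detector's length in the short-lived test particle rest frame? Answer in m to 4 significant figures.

L ≈ 19.57 m

Time dilation ⇒ γ = Δt/τ₀ = 9.445/1.390 = 6.79496
Length contraction: L = L₀/γ = 133.0/6.79496 = 19.57 m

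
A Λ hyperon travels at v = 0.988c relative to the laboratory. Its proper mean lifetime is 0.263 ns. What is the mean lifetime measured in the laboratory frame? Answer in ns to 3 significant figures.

γ = 1/√(1 − 0.988²) = 6.4744
Time dilation: Δt = γτ₀ = 6.4744 × 0.263 ns = 1.70 ns

Δt ≈ 1.70 ns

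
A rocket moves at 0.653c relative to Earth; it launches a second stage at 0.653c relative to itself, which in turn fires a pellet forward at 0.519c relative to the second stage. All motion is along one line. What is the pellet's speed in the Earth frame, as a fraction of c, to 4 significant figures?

u ≈ 0.9725c

Compose boost 2: (0.653 + 0.653)/(1 + 0.653×0.653) = 1.306/1.42641 = 0.915586
Compose boost 3: (0.519 + 0.915586)/(1 + 0.519×0.915586) = 1.43459/1.47519 = 0.9725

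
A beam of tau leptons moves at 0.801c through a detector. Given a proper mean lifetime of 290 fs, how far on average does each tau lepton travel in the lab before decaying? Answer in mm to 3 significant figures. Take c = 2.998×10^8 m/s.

γ = 1/√(1 − 0.801²) = 1.6704
Dilated lifetime: Δt = γτ₀ = 1.6704 × 290 fs = 484.41 fs
d = vΔt = 0.801c × 484.41 fs = 2.4014×10^8 m/s × 4.8441×10^-13 s = 0.116 mm

d ≈ 0.116 mm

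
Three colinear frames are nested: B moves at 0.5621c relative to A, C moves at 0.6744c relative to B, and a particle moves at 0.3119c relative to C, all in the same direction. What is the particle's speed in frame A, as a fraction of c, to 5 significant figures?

Compose boost 2: (0.6744 + 0.5621)/(1 + 0.6744×0.5621) = 1.2365/1.379080 = 0.8966121
Compose boost 3: (0.3119 + 0.8966121)/(1 + 0.3119×0.8966121) = 1.208512/1.279653 = 0.94441

u ≈ 0.94441c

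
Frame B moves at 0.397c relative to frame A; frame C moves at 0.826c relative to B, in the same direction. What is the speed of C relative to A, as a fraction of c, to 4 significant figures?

Compose boost 2: (0.826 + 0.397)/(1 + 0.826×0.397) = 1.223/1.32792 = 0.9210

u ≈ 0.9210c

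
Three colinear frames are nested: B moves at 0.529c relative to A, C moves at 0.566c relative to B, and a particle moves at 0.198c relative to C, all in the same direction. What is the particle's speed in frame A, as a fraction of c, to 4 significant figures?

u ≈ 0.8919c

Compose boost 2: (0.566 + 0.529)/(1 + 0.566×0.529) = 1.095/1.29941 = 0.842688
Compose boost 3: (0.198 + 0.842688)/(1 + 0.198×0.842688) = 1.04069/1.16685 = 0.8919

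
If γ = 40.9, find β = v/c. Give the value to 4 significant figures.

β ≈ 0.9997

β = √(1 − 1/γ²) = √(1 − 1/40.9²) = √(0.999402) = 0.9997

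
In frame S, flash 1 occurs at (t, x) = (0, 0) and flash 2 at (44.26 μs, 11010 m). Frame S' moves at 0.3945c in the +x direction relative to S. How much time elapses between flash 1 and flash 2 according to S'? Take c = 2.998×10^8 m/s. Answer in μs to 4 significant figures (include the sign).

γ = 1/√(1 − 0.3945²) = 1.08826
Δt' = γ(Δt − vΔx/c²) = 1.08826 × (44.26 μs − 0.3945×11010 m / (2.998×10^8 m/s))
= 1.08826 × (29.7722 μs) = 32.40 μs

Δt' ≈ 32.40 μs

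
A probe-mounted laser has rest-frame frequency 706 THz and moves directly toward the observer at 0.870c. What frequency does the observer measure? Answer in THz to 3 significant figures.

f_obs ≈ 2680 THz

Relativistic Doppler: f_obs = f_src √((1+β)/(1−β))
= 706 × √(1.8700/0.13000) = 706 × 3.7927 = 2680 THz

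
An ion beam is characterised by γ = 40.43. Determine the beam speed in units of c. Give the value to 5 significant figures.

β ≈ 0.99969

β = √(1 − 1/γ²) = √(1 − 1/40.43²) = √(0.9993882) = 0.99969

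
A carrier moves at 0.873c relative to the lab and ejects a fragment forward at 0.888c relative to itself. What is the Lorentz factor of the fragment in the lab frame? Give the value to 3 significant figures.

u_lab = (0.888 + 0.873)/(1 + 0.888×0.873) = 1.761/1.77522 = 0.991987
γ = 1/√(1 − 0.991987²) = 7.92

γ ≈ 7.92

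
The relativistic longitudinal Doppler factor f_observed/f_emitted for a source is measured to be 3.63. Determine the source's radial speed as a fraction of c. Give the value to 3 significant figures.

β ≈ 0.859

f_obs/f_src = √((1+β)/(1−β)) = 3.63  ⇒  (1+β)/(1−β) = 13.177
β = |1 − D²|/(1 + D²) = |1 − 13.177|/(1 + 13.177) = 0.859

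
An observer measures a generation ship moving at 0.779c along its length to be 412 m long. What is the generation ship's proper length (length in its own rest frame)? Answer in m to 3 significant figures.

L₀ ≈ 657 m

γ = 1/√(1 − 0.779²) = 1.5948
L₀ = γL = 1.5948 × 412 = 657 m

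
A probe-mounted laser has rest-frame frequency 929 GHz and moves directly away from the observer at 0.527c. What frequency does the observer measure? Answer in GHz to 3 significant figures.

Relativistic Doppler: f_obs = f_src √((1−β)/(1+β))
= 929 × √(0.47300/1.5270) = 929 × 0.55656 = 517 GHz

f_obs ≈ 517 GHz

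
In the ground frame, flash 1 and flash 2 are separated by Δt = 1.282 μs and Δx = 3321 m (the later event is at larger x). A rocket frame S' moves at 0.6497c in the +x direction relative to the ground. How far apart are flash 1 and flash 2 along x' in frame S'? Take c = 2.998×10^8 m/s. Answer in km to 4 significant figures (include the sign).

Δx' ≈ 4.040 km

γ = 1/√(1 − 0.6497²) = 1.31546
Δx' = γ(Δx − vΔt) = 1.31546 × (3321 m − 0.6497×(2.998×10^8 m/s)×1.282×10^-6 s)
= 1.31546 × (3071.29 m) = 4.040 km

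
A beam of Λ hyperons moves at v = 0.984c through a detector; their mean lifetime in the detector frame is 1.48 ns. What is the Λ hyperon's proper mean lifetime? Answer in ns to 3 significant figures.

τ₀ ≈ 0.264 ns

γ = 1/√(1 − 0.984²) = 5.6127
Proper time: τ₀ = Δt/γ = 1.48/5.6127 = 0.264 ns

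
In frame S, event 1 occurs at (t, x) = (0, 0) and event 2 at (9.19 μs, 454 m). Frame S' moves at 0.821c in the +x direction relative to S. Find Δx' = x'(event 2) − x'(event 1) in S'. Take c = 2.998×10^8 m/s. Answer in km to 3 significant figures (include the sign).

Δx' ≈ -3.17 km

γ = 1/√(1 − 0.821²) = 1.7515
Δx' = γ(Δx − vΔt) = 1.7515 × (454 m − 0.821×(2.998×10^8 m/s)×9.19×10^-6 s)
= 1.7515 × (-1808.0 m) = -3.17 km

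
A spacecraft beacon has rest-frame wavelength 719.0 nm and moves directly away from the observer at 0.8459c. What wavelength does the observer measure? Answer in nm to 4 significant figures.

Relativistic Doppler: λ_obs = λ_src √((1+β)/(1−β))
= 719.0 × √(1.84590/0.154100) = 719.0 × 3.46101 = 2488 nm

λ_obs ≈ 2488 nm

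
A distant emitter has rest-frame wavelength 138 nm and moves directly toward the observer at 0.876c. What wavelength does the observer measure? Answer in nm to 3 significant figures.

λ_obs ≈ 35.5 nm

Relativistic Doppler: λ_obs = λ_src √((1−β)/(1+β))
= 138 × √(0.12400/1.8760) = 138 × 0.25710 = 35.5 nm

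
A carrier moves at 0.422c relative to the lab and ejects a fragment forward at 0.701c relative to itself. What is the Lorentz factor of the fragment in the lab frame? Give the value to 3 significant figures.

u_lab = (0.701 + 0.422)/(1 + 0.701×0.422) = 1.123/1.29582 = 0.866631
γ = 1/√(1 − 0.866631²) = 2.00

γ ≈ 2.00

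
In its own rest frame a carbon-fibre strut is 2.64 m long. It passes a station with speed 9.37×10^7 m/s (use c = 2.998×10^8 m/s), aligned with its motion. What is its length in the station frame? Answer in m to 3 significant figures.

L ≈ 2.51 m

β = v/c = 9.37×10^7 / 2.998×10^8 = 0.31254
γ = 1/√(1 − 0.31254²) = 1.0527
Length contraction: L = L₀/γ = 2.64/1.0527 = 2.51 m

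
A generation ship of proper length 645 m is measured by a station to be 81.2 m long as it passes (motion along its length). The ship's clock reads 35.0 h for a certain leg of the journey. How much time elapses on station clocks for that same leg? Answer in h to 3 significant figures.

Length contraction ⇒ γ = L₀/L = 645/81.2 = 7.9433
Time dilation: Δt = γτ₀ = 7.9433 × 35.0 h = 278 h

Δt ≈ 278 h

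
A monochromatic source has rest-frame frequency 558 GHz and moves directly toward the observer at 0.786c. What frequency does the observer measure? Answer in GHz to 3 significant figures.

f_obs ≈ 1610 GHz

Relativistic Doppler: f_obs = f_src √((1+β)/(1−β))
= 558 × √(1.7860/0.21400) = 558 × 2.8889 = 1610 GHz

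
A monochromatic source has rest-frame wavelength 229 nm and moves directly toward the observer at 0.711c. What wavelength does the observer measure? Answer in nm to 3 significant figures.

Relativistic Doppler: λ_obs = λ_src √((1−β)/(1+β))
= 229 × √(0.28900/1.7110) = 229 × 0.41098 = 94.1 nm

λ_obs ≈ 94.1 nm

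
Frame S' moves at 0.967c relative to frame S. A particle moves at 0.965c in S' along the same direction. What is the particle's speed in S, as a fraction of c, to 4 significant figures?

u ≈ 0.9994c

Relativistic velocity addition: u = (u' + v)/(1 + u'v/c²)
= (0.965 + 0.967)/(1 + 0.965×0.967) = 1.932/1.93315 = 0.9994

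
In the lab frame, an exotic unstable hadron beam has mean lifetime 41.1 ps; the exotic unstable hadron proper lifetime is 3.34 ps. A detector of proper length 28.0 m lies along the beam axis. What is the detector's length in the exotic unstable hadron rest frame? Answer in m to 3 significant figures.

L ≈ 2.28 m

Time dilation ⇒ γ = Δt/τ₀ = 41.1/3.34 = 12.305
Length contraction: L = L₀/γ = 28.0/12.305 = 2.28 m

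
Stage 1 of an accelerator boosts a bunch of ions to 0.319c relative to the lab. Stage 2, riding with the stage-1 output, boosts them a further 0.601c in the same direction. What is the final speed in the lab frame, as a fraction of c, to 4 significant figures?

Compose boost 2: (0.601 + 0.319)/(1 + 0.601×0.319) = 0.9200/1.19172 = 0.7720

u ≈ 0.7720c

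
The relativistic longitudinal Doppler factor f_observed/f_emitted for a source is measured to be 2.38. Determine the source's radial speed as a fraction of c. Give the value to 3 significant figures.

β ≈ 0.700

f_obs/f_src = √((1+β)/(1−β)) = 2.38  ⇒  (1+β)/(1−β) = 5.6644
β = |1 − D²|/(1 + D²) = |1 − 5.6644|/(1 + 5.6644) = 0.700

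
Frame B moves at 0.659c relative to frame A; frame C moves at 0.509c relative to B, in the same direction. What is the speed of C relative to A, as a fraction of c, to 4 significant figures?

u ≈ 0.8746c

Compose boost 2: (0.509 + 0.659)/(1 + 0.509×0.659) = 1.168/1.33543 = 0.8746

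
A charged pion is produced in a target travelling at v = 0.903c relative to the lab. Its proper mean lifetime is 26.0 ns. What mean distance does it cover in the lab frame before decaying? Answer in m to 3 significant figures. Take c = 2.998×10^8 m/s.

γ = 1/√(1 − 0.903²) = 2.3275
Dilated lifetime: Δt = γτ₀ = 2.3275 × 26.0 ns = 60.516 ns
d = vΔt = 0.903c × 60.516 ns = 2.7072×10^8 m/s × 6.0516×10^-8 s = 16.4 m

d ≈ 16.4 m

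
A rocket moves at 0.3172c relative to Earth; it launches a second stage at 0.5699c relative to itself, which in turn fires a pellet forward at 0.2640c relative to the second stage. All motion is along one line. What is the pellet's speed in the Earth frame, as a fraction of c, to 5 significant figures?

Compose boost 2: (0.5699 + 0.3172)/(1 + 0.5699×0.3172) = 0.88710/1.180772 = 0.7512880
Compose boost 3: (0.2640 + 0.7512880)/(1 + 0.2640×0.7512880) = 1.015288/1.198340 = 0.84725

u ≈ 0.84725c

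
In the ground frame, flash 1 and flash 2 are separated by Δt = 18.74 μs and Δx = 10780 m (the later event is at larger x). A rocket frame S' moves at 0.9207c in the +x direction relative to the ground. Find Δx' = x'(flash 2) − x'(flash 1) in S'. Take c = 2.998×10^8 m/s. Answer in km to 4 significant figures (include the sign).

Δx' ≈ 14.37 km

γ = 1/√(1 − 0.9207²) = 2.56232
Δx' = γ(Δx − vΔt) = 2.56232 × (10780 m − 0.9207×(2.998×10^8 m/s)×18.74×10^-6 s)
= 2.56232 × (5607.28 m) = 14.37 km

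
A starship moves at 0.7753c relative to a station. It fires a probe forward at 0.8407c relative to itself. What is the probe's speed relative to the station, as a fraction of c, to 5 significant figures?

Relativistic velocity addition: u = (u' + v)/(1 + u'v/c²)
= (0.8407 + 0.7753)/(1 + 0.8407×0.7753) = 1.6160/1.651795 = 0.97833

u ≈ 0.97833c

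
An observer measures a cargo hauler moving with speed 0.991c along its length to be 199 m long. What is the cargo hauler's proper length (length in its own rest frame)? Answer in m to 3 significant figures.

γ = 1/√(1 − 0.991²) = 7.4704
L₀ = γL = 7.4704 × 199 = 1490 m

L₀ ≈ 1490 m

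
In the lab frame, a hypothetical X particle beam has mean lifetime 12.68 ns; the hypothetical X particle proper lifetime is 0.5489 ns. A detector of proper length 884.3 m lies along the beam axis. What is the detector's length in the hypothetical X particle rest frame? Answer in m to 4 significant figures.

Time dilation ⇒ γ = Δt/τ₀ = 12.68/0.5489 = 23.1007
Length contraction: L = L₀/γ = 884.3/23.1007 = 38.28 m

L ≈ 38.28 m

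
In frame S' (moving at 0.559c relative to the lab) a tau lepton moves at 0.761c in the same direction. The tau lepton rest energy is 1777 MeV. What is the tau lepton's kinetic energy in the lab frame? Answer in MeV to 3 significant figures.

K ≈ 2930 MeV

u_lab = (0.761 + 0.559)/(1 + 0.761×0.559) = 0.926056
γ = 1/√(1 − 0.926056²) = 2.6498
K = (γ − 1)m₀c² = (2.6498 − 1) × 1777 = 1.6498 × 1777 = 2930 MeV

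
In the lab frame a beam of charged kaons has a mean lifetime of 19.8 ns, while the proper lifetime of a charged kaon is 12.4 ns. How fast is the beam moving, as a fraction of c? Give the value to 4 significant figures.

β ≈ 0.7796

γ = Δt/τ₀ = 19.8/12.4 = 1.59677
β = √(1 − 1/γ²) = √(1 − 1/1.59677²) = 0.7796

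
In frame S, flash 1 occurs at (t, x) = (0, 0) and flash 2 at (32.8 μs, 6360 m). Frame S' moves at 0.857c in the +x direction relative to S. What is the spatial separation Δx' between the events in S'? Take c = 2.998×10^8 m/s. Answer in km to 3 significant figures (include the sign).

γ = 1/√(1 − 0.857²) = 1.9406
Δx' = γ(Δx − vΔt) = 1.9406 × (6360 m − 0.857×(2.998×10^8 m/s)×32.8×10^-6 s)
= 1.9406 × (-2067.3 m) = -4.01 km

Δx' ≈ -4.01 km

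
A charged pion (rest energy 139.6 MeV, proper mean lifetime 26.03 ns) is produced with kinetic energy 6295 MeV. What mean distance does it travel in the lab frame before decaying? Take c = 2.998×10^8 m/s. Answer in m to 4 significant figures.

γ = 1 + K/(m₀c²) = 1 + 6295/139.6 = 46.0931
β = √(1 − 1/γ²) = 0.999765
Dilated lifetime: γτ₀ = 46.0931 × 26.03 ns = 1199.80 ns
d = βc·γτ₀ = 0.999765 × (2.998×10^8 m/s) × 1.19980×10^-6 s = 359.6 m

d ≈ 359.6 m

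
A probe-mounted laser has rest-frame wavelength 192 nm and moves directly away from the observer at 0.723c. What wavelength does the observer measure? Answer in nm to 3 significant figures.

λ_obs ≈ 479 nm

Relativistic Doppler: λ_obs = λ_src √((1+β)/(1−β))
= 192 × √(1.7230/0.27700) = 192 × 2.4940 = 479 nm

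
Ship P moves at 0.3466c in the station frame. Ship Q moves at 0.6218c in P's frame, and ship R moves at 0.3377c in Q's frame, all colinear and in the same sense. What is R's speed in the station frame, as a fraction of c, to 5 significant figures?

Compose boost 2: (0.6218 + 0.3466)/(1 + 0.6218×0.3466) = 0.96840/1.215516 = 0.7966988
Compose boost 3: (0.3377 + 0.7966988)/(1 + 0.3377×0.7966988) = 1.134399/1.269045 = 0.89390

u ≈ 0.89390c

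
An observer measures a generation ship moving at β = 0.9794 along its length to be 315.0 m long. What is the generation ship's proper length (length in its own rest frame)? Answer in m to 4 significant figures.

L₀ ≈ 1560 m

γ = 1/√(1 − 0.9794²) = 4.95222
L₀ = γL = 4.95222 × 315.0 = 1560 m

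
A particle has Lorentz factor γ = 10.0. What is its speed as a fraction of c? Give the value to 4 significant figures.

β ≈ 0.9950

β = √(1 − 1/γ²) = √(1 − 1/10.0²) = √(0.990000) = 0.9950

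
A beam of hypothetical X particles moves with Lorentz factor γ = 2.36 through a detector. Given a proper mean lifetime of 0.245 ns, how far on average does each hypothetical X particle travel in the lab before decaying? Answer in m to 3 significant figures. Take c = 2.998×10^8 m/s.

β = √(1 − 1/γ²) = √(1 − 1/2.36²) = 0.90579
Dilated lifetime: Δt = γτ₀ = 2.36 × 0.245 ns = 0.57820 ns
d = vΔt = 0.90579c × 0.57820 ns = 2.7156×10^8 m/s × 5.7820×10^-10 s = 0.157 m

d ≈ 0.157 m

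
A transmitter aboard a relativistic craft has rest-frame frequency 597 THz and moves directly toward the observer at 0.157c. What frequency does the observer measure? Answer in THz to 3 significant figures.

f_obs ≈ 699 THz

Relativistic Doppler: f_obs = f_src √((1+β)/(1−β))
= 597 × √(1.1570/0.84300) = 597 × 1.1715 = 699 THz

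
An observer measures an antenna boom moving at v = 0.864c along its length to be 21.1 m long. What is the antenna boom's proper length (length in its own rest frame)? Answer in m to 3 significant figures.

L₀ ≈ 41.9 m

γ = 1/√(1 − 0.864²) = 1.9861
L₀ = γL = 1.9861 × 21.1 = 41.9 m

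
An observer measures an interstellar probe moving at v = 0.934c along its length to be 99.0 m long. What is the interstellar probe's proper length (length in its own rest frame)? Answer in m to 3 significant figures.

L₀ ≈ 277 m

γ = 1/√(1 − 0.934²) = 2.7990
L₀ = γL = 2.7990 × 99.0 = 277 m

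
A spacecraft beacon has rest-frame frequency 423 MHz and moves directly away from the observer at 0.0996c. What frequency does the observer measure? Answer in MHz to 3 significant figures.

f_obs ≈ 383 MHz

Relativistic Doppler: f_obs = f_src √((1−β)/(1+β))
= 423 × √(0.90040/1.0996) = 423 × 0.90490 = 383 MHz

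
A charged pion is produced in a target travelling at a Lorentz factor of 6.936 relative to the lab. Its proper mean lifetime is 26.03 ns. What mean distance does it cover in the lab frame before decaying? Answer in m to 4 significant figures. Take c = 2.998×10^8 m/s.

β = √(1 − 1/γ²) = √(1 − 1/6.936²) = 0.989552
Dilated lifetime: Δt = γτ₀ = 6.936 × 26.03 ns = 180.544 ns
d = vΔt = 0.989552c × 180.544 ns = 2.96668×10^8 m/s × 1.80544×10^-7 s = 53.56 m

d ≈ 53.56 m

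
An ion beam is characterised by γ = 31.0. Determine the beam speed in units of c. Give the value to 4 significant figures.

β ≈ 0.9995

β = √(1 − 1/γ²) = √(1 − 1/31.0²) = √(0.998959) = 0.9995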